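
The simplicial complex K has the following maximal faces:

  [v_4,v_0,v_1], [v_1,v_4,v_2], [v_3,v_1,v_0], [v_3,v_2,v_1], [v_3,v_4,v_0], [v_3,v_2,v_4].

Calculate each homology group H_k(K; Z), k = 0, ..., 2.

H_0 = Z,  H_1 = 0,  H_2 = Z.

Fix the vertex order v_0 < v_1 < v_2 < v_3 < v_4 and write every simplex with vertices in increasing order. Then dim K = 2 and the simplices of K are:

  0-simplices (5): [v_0], [v_1], [v_2], [v_3], [v_4]
  1-simplices (9): [v_0,v_1], [v_0,v_3], [v_0,v_4], [v_1,v_2], [v_1,v_3], [v_1,v_4], [v_2,v_3], [v_2,v_4], [v_3,v_4]
  2-simplices (6): [v_0,v_1,v_3], [v_0,v_1,v_4], [v_0,v_3,v_4], [v_1,v_2,v_3], [v_1,v_2,v_4], [v_2,v_3,v_4]

Hence C_0 ≅ Z^5, C_1 ≅ Z^9, C_2 ≅ Z^6.

∂_1: C_1 → C_0 is given by ∂[p,q] = [q] − [p].
The resulting 5×9 matrix has rank 4, and its Smith normal form has invariant factors (1,1,1,1).

The boundary map ∂_2: C_2 → C_1 sends each 2-simplex [p,q,r] to [q,r] − [p,r] + [p,q]. For instance
  ∂[v_0,v_1,v_3] = [v_1,v_3] − [v_0,v_3] + [v_0,v_1],
  ∂[v_1,v_2,v_3] = [v_2,v_3] − [v_1,v_3] + [v_1,v_2].
The 9×6 boundary matrix has rank 5 and Smith normal form diag(1,1,1,1,1).

Reading off H_k = ker ∂_k / im ∂_{k+1}:

  H_0: rank C_0 − rank ∂_1 = 5 − 4 = 1, and the invariant factors of ∂_1 are all 1, so H_0 = Z.
  H_1: rank ker ∂_1 − rank ∂_2 = (9 − 4) − 5 = 0, and the invariant factors of ∂_2 are all 1, so H_1 = 0.
  H_2: rank ker ∂_2 − rank ∂_3 = (6 − 5) − 0 = 1, and there is no ∂_3, so H_2 = Z.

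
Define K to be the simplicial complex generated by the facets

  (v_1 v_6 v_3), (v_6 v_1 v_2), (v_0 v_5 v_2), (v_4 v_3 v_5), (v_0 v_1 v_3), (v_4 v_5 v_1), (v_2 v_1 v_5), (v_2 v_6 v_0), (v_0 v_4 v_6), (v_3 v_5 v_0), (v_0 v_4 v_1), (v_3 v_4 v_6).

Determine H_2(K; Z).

H_2 ≅ 0.

K has 7 vertices, 18 edges, 12 triangles.
rank ∂_2 = 12, rank ∂_3 = 0 ⇒ b_2 = 12 − 12 − 0 = 0. So H_2 ≅ 0.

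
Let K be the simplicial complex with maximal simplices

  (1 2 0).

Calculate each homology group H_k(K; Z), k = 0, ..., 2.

We work with the vertex ordering 0 < 1 < 2. The simplices of K, each written with vertices in increasing order, are:

  0-simplices (3): [0], [1], [2]
  1-simplices (3): [0,1], [0,2], [1,2]
  2-simplices (1): [0,1,2]

so the chain groups are C_0 ≅ Z^3, C_1 ≅ Z^3, C_2 ≅ Z^1.

The boundary map ∂_1: C_1 → C_0 maps an edge to its endpoints' difference, ∂[p,q] = q − p. For instance
  ∂[1,2] = [2] − [1].
This gives a 3×3 integer matrix of rank 2; reducing to Smith normal form yields diagonal entries (1,1).

∂_2: C_2 → C_1 acts by ∂[p,q,r] = [q,r] − [p,r] + [p,q]. For instance
  ∂[0,1,2] = [1,2] − [0,2] + [0,1].
As a 3×1 matrix over Z this has rank 1, with invariant factors (1).

Now H_k = ker ∂_k / im ∂_{k+1}, so:

  H_0: rank C_0 − rank ∂_1 = 3 − 2 = 1, and the invariant factors of ∂_1 are all 1, so H_0 = Z.
  H_1: rank ker ∂_1 − rank ∂_2 = (3 − 2) − 1 = 0, and the invariant factors of ∂_2 are all 1, so H_1 = 0.
  H_2: rank ker ∂_2 − rank ∂_3 = (1 − 1) − 0 = 0, and there is no ∂_3, so H_2 = 0.

(K is a triangulation of the 2-simplex.)

H_0 = Z,  H_1 = 0,  H_2 = 0.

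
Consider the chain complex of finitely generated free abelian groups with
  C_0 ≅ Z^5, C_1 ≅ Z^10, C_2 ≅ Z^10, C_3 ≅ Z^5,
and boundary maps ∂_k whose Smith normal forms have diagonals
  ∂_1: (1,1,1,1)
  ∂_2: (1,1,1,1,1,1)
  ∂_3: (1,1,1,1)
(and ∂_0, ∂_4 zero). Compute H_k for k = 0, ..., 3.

H_0 ≅ Z,  H_1 = 0,  H_2 = 0,  H_3 ≅ Z.

H_0: b_0 = 5 − 0 − 4 = 1; torsion from ∂_1 factors > 1: none. So H_0 ≅ Z.
H_1: b_1 = 10 − 4 − 6 = 0; torsion from ∂_2 factors > 1: none. So H_1 ≅ 0.
H_2: b_2 = 10 − 6 − 4 = 0; torsion from ∂_3 factors > 1: none. So H_2 ≅ 0.
H_3: b_3 = 5 − 4 − 0 = 1; torsion from ∂_4 factors > 1: none. So H_3 ≅ Z.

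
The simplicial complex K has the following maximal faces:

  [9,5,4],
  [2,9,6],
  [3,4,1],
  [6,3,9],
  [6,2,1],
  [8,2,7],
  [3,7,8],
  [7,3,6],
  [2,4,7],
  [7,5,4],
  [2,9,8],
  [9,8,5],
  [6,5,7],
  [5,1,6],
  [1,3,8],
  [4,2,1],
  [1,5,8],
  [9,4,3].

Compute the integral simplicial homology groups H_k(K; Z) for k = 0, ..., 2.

We work with the vertex ordering 1 < 2 < 3 < 4 < 5 < 6 < 7 < 8 < 9. The simplices of K, each written with vertices in increasing order, are:

  0-simplices (9): [1], [2], [3], [4], [5], [6], [7], [8], [9]
  1-simplices (27): (27 of them)
  2-simplices (18): [1,2,4], [1,2,6], [1,3,4], [1,3,8], [1,5,6], [1,5,8], [2,4,7], [2,6,9], [2,7,8], [2,8,9], [3,4,9], [3,6,7], [3,6,9], [3,7,8], [4,5,7], [4,5,9], [5,6,7], [5,8,9]

giving chain groups C_0 ≅ Z^9, C_1 ≅ Z^27, C_2 ≅ Z^18.

Boundary ∂_1: C_1 → C_0 sends each edge [p,q] (with p < q) to q − p. For instance
  ∂[1,6] = [6] − [1].
As a 9×27 matrix over Z this has rank 8, with invariant factors (1,1,1,1,1,1,1,1).

Boundary ∂_2: C_2 → C_1 maps a triangle to the signed sum of its edges. For instance
  ∂[1,3,8] = [3,8] − [1,8] + [1,3],
  ∂[2,6,9] = [6,9] − [2,9] + [2,6].
As a 27×18 matrix over Z this has rank 17, with invariant factors (1,1,1,1,1,1,1,1,1,1,1,1,1,1,1,1,1).

From H_k ≅ ker(∂_k) / im(∂_{k+1}) we obtain:

  H_0: rank C_0 − rank ∂_1 = 9 − 8 = 1, and the invariant factors of ∂_1 are all 1, so H_0 ≅ Z.
  H_1: rank ker ∂_1 − rank ∂_2 = (27 − 8) − 17 = 2, and the invariant factors of ∂_2 are all 1, so H_1 ≅ Z^2.
  H_2: rank ker ∂_2 − rank ∂_3 = (18 − 17) − 0 = 1, and there is no ∂_3, so H_2 ≅ Z.

H_0 = Z,  H_1 = Z^2,  H_2 = Z.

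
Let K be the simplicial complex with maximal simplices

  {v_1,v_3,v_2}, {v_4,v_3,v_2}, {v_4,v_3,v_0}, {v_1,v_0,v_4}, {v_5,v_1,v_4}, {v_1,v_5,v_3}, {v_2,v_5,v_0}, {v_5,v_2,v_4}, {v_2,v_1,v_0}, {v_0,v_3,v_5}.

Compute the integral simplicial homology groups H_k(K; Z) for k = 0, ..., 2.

Fix the vertex order v_0 < v_1 < v_2 < v_3 < v_4 < v_5 and write every simplex with vertices in increasing order. Then dim K = 2 and the simplices of K are:

  0-simplices (6): [v_0], [v_1], [v_2], [v_3], [v_4], [v_5]
  1-simplices (15): (15 of them)
  2-simplices (10): [v_0,v_1,v_2], [v_0,v_1,v_4], [v_0,v_2,v_5], [v_0,v_3,v_4], [v_0,v_3,v_5], [v_1,v_2,v_3], [v_1,v_3,v_5], [v_1,v_4,v_5], [v_2,v_3,v_4], [v_2,v_4,v_5]

so the chain groups are C_0 ≅ Z^6, C_1 ≅ Z^15, C_2 ≅ Z^10.

Boundary ∂_1: C_1 → C_0 is given by ∂[p,q] = [q] − [p]. For instance
  ∂[v_2,v_3] = [v_3] − [v_2].
The resulting 6×15 matrix has rank 5, and its Smith normal form has invariant factors (1,1,1,1,1).

Boundary ∂_2: C_2 → C_1 maps a triangle to the signed sum of its edges. For instance
  ∂[v_2,v_3,v_4] = [v_3,v_4] − [v_2,v_4] + [v_2,v_3],
  ∂[v_2,v_4,v_5] = [v_4,v_5] − [v_2,v_5] + [v_2,v_4].
This gives a 15×10 integer matrix of rank 10; reducing to Smith normal form yields diagonal entries (1,1,1,1,1,1,1,1,1,2).

Now H_k = ker ∂_k / im ∂_{k+1}, so:

  H_0: rank C_0 − rank ∂_1 = 6 − 5 = 1, and the invariant factors of ∂_1 are all 1, so H_0 ≅ Z.
  H_1: rank ker ∂_1 − rank ∂_2 = (15 − 5) − 10 = 0, and ∂_2 has invariant factor 2 > 1, so H_1 ≅ Z_2.
  H_2: rank ker ∂_2 − rank ∂_3 = (10 − 10) − 0 = 0, and there is no ∂_3, so H_2 ≅ 0.

As a check, the Euler characteristic is 6 − 15 + 10 = 1, which agrees with 1 − 0 + 0 = 1.

H_0 ≅ Z,  H_1 ≅ Z_2,  H_2 = 0.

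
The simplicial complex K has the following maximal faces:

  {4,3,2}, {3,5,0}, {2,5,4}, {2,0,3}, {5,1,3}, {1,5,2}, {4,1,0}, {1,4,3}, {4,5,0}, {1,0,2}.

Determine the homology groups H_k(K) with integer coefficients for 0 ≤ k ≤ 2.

Take the total order 0 < 1 < 2 < 3 < 4 < 5 on the vertex set. Then K (dimension 2) consists of the simplices:

  0-simplices (6): [0], [1], [2], [3], [4], [5]
  1-simplices (15): [0,1], [0,2], [0,3], [0,4], [0,5], [1,2], [1,3], [1,4], [1,5], [2,3], [2,4], [2,5], [3,4], [3,5], [4,5]
  2-simplices (10): [0,1,2], [0,1,4], [0,2,3], [0,3,5], [0,4,5], [1,2,5], [1,3,4], [1,3,5], [2,3,4], [2,4,5]

giving chain groups C_0 ≅ Z^6, C_1 ≅ Z^15, C_2 ≅ Z^10.

The boundary map ∂_1: C_1 → C_0 maps an edge to its endpoints' difference, ∂[p,q] = q − p.
As a 6×15 matrix over Z this has rank 5, with invariant factors (1,1,1,1,1).

∂_2: C_2 → C_1 acts by ∂[p,q,r] = [q,r] − [p,r] + [p,q]. For instance
  ∂[0,1,4] = [1,4] − [0,4] + [0,1],
  ∂[0,1,2] = [1,2] − [0,2] + [0,1].
As a 15×10 matrix over Z this has rank 10, with invariant factors (1,1,1,1,1,1,1,1,1,2).

Computing H_k = (kernel of ∂_k) / (image of ∂_{k+1}):

  H_0: rank C_0 − rank ∂_1 = 6 − 5 = 1, and the invariant factors of ∂_1 are all 1, so H_0 ≅ Z.
  H_1: rank ker ∂_1 − rank ∂_2 = (15 − 5) − 10 = 0, and ∂_2 has invariant factor 2 > 1, so H_1 ≅ Z/2.
  H_2: rank ker ∂_2 − rank ∂_3 = (10 − 10) − 0 = 0, and there is no ∂_3, so H_2 ≅ 0.

As a check, the Euler characteristic is 6 − 15 + 10 = 1, which agrees with 1 − 0 + 0 = 1.

H_0 ≅ Z,  H_1 ≅ Z/2,  H_2 = 0.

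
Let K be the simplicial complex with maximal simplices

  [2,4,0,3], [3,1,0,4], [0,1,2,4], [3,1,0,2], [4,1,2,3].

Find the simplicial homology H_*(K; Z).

H_0 = Z,  H_1 = 0,  H_2 = 0,  H_3 = Z.

Take the total order 0 < 1 < 2 < 3 < 4 on the vertex set. Then K (dimension 3) consists of the simplices:

  0-simplices (5): [0], [1], [2], [3], [4]
  1-simplices (10): [0,1], [0,2], [0,3], [0,4], [1,2], [1,3], [1,4], [2,3], [2,4], [3,4]
  2-simplices (10): [0,1,2], [0,1,3], [0,1,4], [0,2,3], [0,2,4], [0,3,4], [1,2,3], [1,2,4], [1,3,4], [2,3,4]
  3-simplices (5): [0,1,2,3], [0,1,2,4], [0,1,3,4], [0,2,3,4], [1,2,3,4]

giving chain groups C_0 ≅ Z^5, C_1 ≅ Z^10, C_2 ≅ Z^10, C_3 ≅ Z^5.

Boundary ∂_1: C_1 → C_0 is given by ∂[p,q] = [q] − [p]. For instance
  ∂[3,4] = [4] − [3].
This gives a 5×10 integer matrix of rank 4; reducing to Smith normal form yields diagonal entries (1,1,1,1).

Boundary ∂_2: C_2 → C_1 maps a triangle to the signed sum of its edges. For instance
  ∂[1,2,4] = [2,4] − [1,4] + [1,2],
  ∂[1,3,4] = [3,4] − [1,4] + [1,3].
As a 10×10 matrix over Z this has rank 6, with invariant factors (1,1,1,1,1,1).

The boundary map ∂_3: C_3 → C_2 sends each 3-simplex σ to the alternating sum Σ_i (−1)^i (σ with its i-th vertex removed). For instance
  ∂[0,1,3,4] = [1,3,4] − [0,3,4] + [0,1,4] − [0,1,3],
  ∂[0,2,3,4] = [2,3,4] − [0,3,4] + [0,2,4] − [0,2,3].
As a 10×5 matrix over Z this has rank 4, with invariant factors (1,1,1,1).

Now H_k = ker ∂_k / im ∂_{k+1}, so:

  H_0: rank C_0 − rank ∂_1 = 5 − 4 = 1, and the invariant factors of ∂_1 are all 1, so H_0 ≅ Z.
  H_1: rank ker ∂_1 − rank ∂_2 = (10 − 4) − 6 = 0, and the invariant factors of ∂_2 are all 1, so H_1 ≅ 0.
  H_2: rank ker ∂_2 − rank ∂_3 = (10 − 6) − 4 = 0, and the invariant factors of ∂_3 are all 1, so H_2 ≅ 0.
  H_3: rank ker ∂_3 − rank ∂_4 = (5 − 4) − 0 = 1, and there is no ∂_4, so H_3 ≅ Z.

As a check, the Euler characteristic is 5 − 10 + 10 − 5 = 0, which agrees with 1 − 0 + 0 − 1 = 0.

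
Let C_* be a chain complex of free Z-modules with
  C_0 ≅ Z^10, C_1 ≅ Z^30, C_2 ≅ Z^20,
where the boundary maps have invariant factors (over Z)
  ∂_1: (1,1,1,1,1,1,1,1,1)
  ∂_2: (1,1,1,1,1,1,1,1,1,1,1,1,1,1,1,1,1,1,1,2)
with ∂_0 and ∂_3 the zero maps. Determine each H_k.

H_0: b_0 = 10 − 0 − 9 = 1; torsion from ∂_1 factors > 1: none. So H_0 ≅ Z.
H_1: b_1 = 30 − 9 − 20 = 1; torsion from ∂_2 factors > 1: [2]. So H_1 ≅ Z ⊕ Z/2.
H_2: b_2 = 20 − 20 − 0 = 0; torsion from ∂_3 factors > 1: none. So H_2 ≅ 0.

H_0 ≅ Z,  H_1 ≅ Z ⊕ Z/2,  H_2 = 0.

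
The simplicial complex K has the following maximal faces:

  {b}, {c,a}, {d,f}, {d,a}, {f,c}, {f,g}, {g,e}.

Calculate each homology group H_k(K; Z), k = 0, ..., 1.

We work with the vertex ordering a < b < c < d < e < f < g. The simplices of K, each written with vertices in increasing order, are:

  0-simplices (7): a, b, c, d, e, f, g
  1-simplices (6): ac, ad, cf, df, eg, fg

giving chain groups C_0 ≅ Z^7, C_1 ≅ Z^6.

Boundary ∂_1: C_1 → C_0 sends each edge [p,q] (with p < q) to q − p.
As a 7×6 matrix over Z this has rank 5, with invariant factors (1,1,1,1,1).

Now H_k = ker ∂_k / im ∂_{k+1}, so:

  H_0: rank C_0 − rank ∂_1 = 7 − 5 = 2, and the invariant factors of ∂_1 are all 1, so H_0 = Z^2.
  H_1: rank ker ∂_1 − rank ∂_2 = (6 − 5) − 0 = 1, and there is no ∂_2, so H_1 = Z.

H_0 ≅ Z^2,  H_1 ≅ Z.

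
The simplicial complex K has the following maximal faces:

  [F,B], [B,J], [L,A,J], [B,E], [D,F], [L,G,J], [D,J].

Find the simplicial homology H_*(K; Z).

H_0 = Z,  H_1 = Z,  H_2 = 0.

Order the vertices as A < B < D < E < F < G < J < L. Listing each simplex with vertices in this order, K has dimension 2 with simplices:

  0-simplices (8): A, B, D, E, F, G, J, L
  1-simplices (10): AJ, AL, BE, BF, BJ, DF, DJ, GJ, GL, JL
  2-simplices (2): AJL, GJL

Hence C_0 ≅ Z^8, C_1 ≅ Z^10, C_2 ≅ Z^2.

Boundary ∂_1: C_1 → C_0 maps an edge to its endpoints' difference, ∂[p,q] = q − p. For instance
  ∂BE = E − B.
As a 8×10 matrix over Z this has rank 7, with invariant factors (1,1,1,1,1,1,1).

The boundary map ∂_2: C_2 → C_1 acts by ∂[p,q,r] = [q,r] − [p,r] + [p,q]. For instance
  ∂GJL = JL − GL + GJ,
  ∂AJL = JL − AL + AJ.
As a 10×2 matrix over Z this has rank 2, with invariant factors (1,1).

Now H_k = ker ∂_k / im ∂_{k+1}, so:

  H_0: rank C_0 − rank ∂_1 = 8 − 7 = 1, and the invariant factors of ∂_1 are all 1, so H_0 = Z.
  H_1: rank ker ∂_1 − rank ∂_2 = (10 − 7) − 2 = 1, and the invariant factors of ∂_2 are all 1, so H_1 = Z.
  H_2: rank ker ∂_2 − rank ∂_3 = (2 − 2) − 0 = 0, and there is no ∂_3, so H_2 = 0.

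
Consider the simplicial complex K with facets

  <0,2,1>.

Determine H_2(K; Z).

H_2 ≅ 0.

Take the total order 0 < 1 < 2 on the vertex set. Then K (dimension 2) consists of the simplices:

  0-simplices (3): [0], [1], [2]
  1-simplices (3): [0,1], [0,2], [1,2]
  2-simplices (1): [0,1,2]

giving chain groups C_0 ≅ Z^3, C_1 ≅ Z^3, C_2 ≅ Z^1.

The boundary map ∂_1: C_1 → C_0 is given by ∂[p,q] = [q] − [p]. For instance
  ∂[0,2] = [2] − [0].
The 3×3 boundary matrix has rank 2 and Smith normal form diag(1,1).

Boundary ∂_2: C_2 → C_1 acts by ∂[p,q,r] = [q,r] − [p,r] + [p,q]. For instance
  ∂[0,1,2] = [1,2] − [0,2] + [0,1].
The 3×1 boundary matrix has rank 1 and Smith normal form diag(1).

Reading off H_k = ker ∂_k / im ∂_{k+1}:

  H_2: rank ker ∂_2 − rank ∂_3 = (1 − 1) − 0 = 0, and there is no ∂_3, so H_2 = 0.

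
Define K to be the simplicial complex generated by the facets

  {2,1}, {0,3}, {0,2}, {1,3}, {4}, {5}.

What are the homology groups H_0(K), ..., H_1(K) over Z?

H_0 = Z^3,  H_1 = Z.

Fix the vertex order 0 < 1 < 2 < 3 < 4 < 5 and write every simplex with vertices in increasing order. Then dim K = 1 and the simplices of K are:

  0-simplices (6): [0], [1], [2], [3], [4], [5]
  1-simplices (4): [0,2], [0,3], [1,2], [1,3]

giving chain groups C_0 ≅ Z^6, C_1 ≅ Z^4.

Boundary ∂_1: C_1 → C_0 is given by ∂[p,q] = [q] − [p]. For instance
  ∂[1,3] = [3] − [1].
The 6×4 boundary matrix has rank 3 and Smith normal form diag(1,1,1).

Now H_k = ker ∂_k / im ∂_{k+1}, so:

  H_0: rank C_0 − rank ∂_1 = 6 − 3 = 3, and the invariant factors of ∂_1 are all 1, so H_0 ≅ Z^3.
  H_1: rank ker ∂_1 − rank ∂_2 = (4 − 3) − 0 = 1, and there is no ∂_2, so H_1 ≅ Z.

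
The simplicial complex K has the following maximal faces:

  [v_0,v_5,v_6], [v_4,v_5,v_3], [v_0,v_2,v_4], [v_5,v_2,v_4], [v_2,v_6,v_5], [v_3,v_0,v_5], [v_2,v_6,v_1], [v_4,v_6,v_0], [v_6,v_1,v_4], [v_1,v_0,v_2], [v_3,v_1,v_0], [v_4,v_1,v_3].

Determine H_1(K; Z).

Order the vertices as v_0 < v_1 < v_2 < v_3 < v_4 < v_5 < v_6. Listing each simplex with vertices in this order, K has dimension 2 with simplices:

  0-simplices (7): [v_0], [v_1], [v_2], [v_3], [v_4], [v_5], [v_6]
  1-simplices (18): (18 of them)
  2-simplices (12): (12 of them)

so the chain groups are C_0 ≅ Z^7, C_1 ≅ Z^18, C_2 ≅ Z^12.

Boundary ∂_1: C_1 → C_0 sends each edge [p,q] (with p < q) to q − p.
As a 7×18 matrix over Z this has rank 6, with invariant factors (1,1,1,1,1,1).

The boundary map ∂_2: C_2 → C_1 maps a triangle to the signed sum of its edges. For instance
  ∂[v_2,v_5,v_6] = [v_5,v_6] − [v_2,v_6] + [v_2,v_5],
  ∂[v_1,v_3,v_4] = [v_3,v_4] − [v_1,v_4] + [v_1,v_3].
The 18×12 boundary matrix has rank 12 and Smith normal form diag(1,1,1,1,1,1,1,1,1,1,1,2).

From H_k ≅ ker(∂_k) / im(∂_{k+1}) we obtain:

  H_1: rank ker ∂_1 − rank ∂_2 = (18 − 6) − 12 = 0, and ∂_2 has invariant factor 2 > 1, so H_1 ≅ Z/2Z.

H_1 ≅ Z/2Z.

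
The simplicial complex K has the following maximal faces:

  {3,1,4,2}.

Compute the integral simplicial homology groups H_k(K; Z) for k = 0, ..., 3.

We work with the vertex ordering 1 < 2 < 3 < 4. The simplices of K, each written with vertices in increasing order, are:

  0-simplices (4): [1], [2], [3], [4]
  1-simplices (6): [1,2], [1,3], [1,4], [2,3], [2,4], [3,4]
  2-simplices (4): [1,2,3], [1,2,4], [1,3,4], [2,3,4]
  3-simplices (1): [1,2,3,4]

Hence C_0 ≅ Z^4, C_1 ≅ Z^6, C_2 ≅ Z^4, C_3 ≅ Z^1.

The boundary map ∂_1: C_1 → C_0 is given by ∂[p,q] = [q] − [p]. For instance
  ∂[1,4] = [4] − [1].
As a 4×6 matrix over Z this has rank 3, with invariant factors (1,1,1).

The boundary map ∂_2: C_2 → C_1 sends each 2-simplex [p,q,r] to [q,r] − [p,r] + [p,q]. For instance
  ∂[1,2,3] = [2,3] − [1,3] + [1,2],
  ∂[1,2,4] = [2,4] − [1,4] + [1,2].
This gives a 6×4 integer matrix of rank 3; reducing to Smith normal form yields diagonal entries (1,1,1).

Boundary ∂_3: C_3 → C_2 sends each 3-simplex σ to the alternating sum Σ_i (−1)^i (σ with its i-th vertex removed). For instance
  ∂[1,2,3,4] = [2,3,4] − [1,3,4] + [1,2,4] − [1,2,3].
The 4×1 boundary matrix has rank 1 and Smith normal form diag(1).

Computing H_k = (kernel of ∂_k) / (image of ∂_{k+1}):

  H_0: rank C_0 − rank ∂_1 = 4 − 3 = 1, and the invariant factors of ∂_1 are all 1, so H_0 = Z.
  H_1: rank ker ∂_1 − rank ∂_2 = (6 − 3) − 3 = 0, and the invariant factors of ∂_2 are all 1, so H_1 = 0.
  H_2: rank ker ∂_2 − rank ∂_3 = (4 − 3) − 1 = 0, and the invariant factors of ∂_3 are all 1, so H_2 = 0.
  H_3: rank ker ∂_3 − rank ∂_4 = (1 − 1) − 0 = 0, and there is no ∂_4, so H_3 = 0.

(K is a triangulation of the 3-simplex.)

H_0 = Z,  H_1 = 0,  H_2 = 0,  H_3 = 0.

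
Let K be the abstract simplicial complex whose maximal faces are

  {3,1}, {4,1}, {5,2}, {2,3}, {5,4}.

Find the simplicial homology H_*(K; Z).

We work with the vertex ordering 1 < 2 < 3 < 4 < 5. The simplices of K, each written with vertices in increasing order, are:

  0-simplices (5): [1], [2], [3], [4], [5]
  1-simplices (5): [1,3], [1,4], [2,3], [2,5], [4,5]

giving chain groups C_0 ≅ Z^5, C_1 ≅ Z^5.

The boundary map ∂_1: C_1 → C_0 is given by ∂[p,q] = [q] − [p].
As a 5×5 matrix over Z this has rank 4, with invariant factors (1,1,1,1).

From H_k ≅ ker(∂_k) / im(∂_{k+1}) we obtain:

  H_0: rank C_0 − rank ∂_1 = 5 − 4 = 1, and the invariant factors of ∂_1 are all 1, so H_0 = Z.
  H_1: rank ker ∂_1 − rank ∂_2 = (5 − 4) − 0 = 1, and there is no ∂_2, so H_1 = Z.

H_0 = Z,  H_1 = Z.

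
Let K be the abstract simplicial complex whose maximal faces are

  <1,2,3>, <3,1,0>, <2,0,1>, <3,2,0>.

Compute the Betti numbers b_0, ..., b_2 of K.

b_0 = 1, b_1 = 0, b_2 = 1.

Fix the vertex order 0 < 1 < 2 < 3 and write every simplex with vertices in increasing order. Then dim K = 2 and the simplices of K are:

  0-simplices (4): [0], [1], [2], [3]
  1-simplices (6): [0,1], [0,2], [0,3], [1,2], [1,3], [2,3]
  2-simplices (4): [0,1,2], [0,1,3], [0,2,3], [1,2,3]

giving chain groups C_0 ≅ Z^4, C_1 ≅ Z^6, C_2 ≅ Z^4.

Boundary ∂_1: C_1 → C_0 sends each edge [p,q] (with p < q) to q − p. For instance
  ∂[0,3] = [3] − [0].
As a 4×6 matrix over Z this has rank 3, with invariant factors (1,1,1).

The boundary map ∂_2: C_2 → C_1 sends each 2-simplex [p,q,r] to [q,r] − [p,r] + [p,q]. For instance
  ∂[0,1,2] = [1,2] − [0,2] + [0,1],
  ∂[0,1,3] = [1,3] − [0,3] + [0,1].
As a 6×4 matrix over Z this has rank 3, with invariant factors (1,1,1).

Reading off H_k = ker ∂_k / im ∂_{k+1}:

  H_0: rank C_0 − rank ∂_1 = 4 − 3 = 1, and the invariant factors of ∂_1 are all 1, so H_0 = Z.
  H_1: rank ker ∂_1 − rank ∂_2 = (6 − 3) − 3 = 0, and the invariant factors of ∂_2 are all 1, so H_1 = 0.
  H_2: rank ker ∂_2 − rank ∂_3 = (4 − 3) − 0 = 1, and there is no ∂_3, so H_2 = Z.

Hence the Betti numbers are b_0 = 1, b_1 = 0, b_2 = 1.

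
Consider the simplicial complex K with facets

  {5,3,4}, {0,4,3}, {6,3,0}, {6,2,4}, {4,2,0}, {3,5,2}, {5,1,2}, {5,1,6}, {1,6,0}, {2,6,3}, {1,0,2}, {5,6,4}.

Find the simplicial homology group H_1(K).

Order the vertices as 0 < 1 < 2 < 3 < 4 < 5 < 6. Listing each simplex with vertices in this order, K has dimension 2 with simplices:

  0-simplices (7): [0], [1], [2], [3], [4], [5], [6]
  1-simplices (18): [0,1], [0,2], [0,3], [0,4], [0,6], [1,2], [1,5], [1,6], [2,3], [2,4], [2,5], [2,6], [3,4], [3,5], [3,6], [4,5], [4,6], [5,6]
  2-simplices (12): [0,1,2], [0,1,6], [0,2,4], [0,3,4], [0,3,6], [1,2,5], [1,5,6], [2,3,5], [2,3,6], [2,4,6], [3,4,5], [4,5,6]

Hence C_0 ≅ Z^7, C_1 ≅ Z^18, C_2 ≅ Z^12.

The boundary map ∂_1: C_1 → C_0 sends each edge [p,q] (with p < q) to q − p. For instance
  ∂[2,5] = [5] − [2].
The 7×18 boundary matrix has rank 6 and Smith normal form diag(1,1,1,1,1,1).

The boundary map ∂_2: C_2 → C_1 acts by ∂[p,q,r] = [q,r] − [p,r] + [p,q]. For instance
  ∂[2,4,6] = [4,6] − [2,6] + [2,4],
  ∂[0,1,6] = [1,6] − [0,6] + [0,1].
This gives a 18×12 integer matrix of rank 12; reducing to Smith normal form yields diagonal entries (1,1,1,1,1,1,1,1,1,1,1,2).

Computing H_k = (kernel of ∂_k) / (image of ∂_{k+1}):

  H_1: rank ker ∂_1 − rank ∂_2 = (18 − 6) − 12 = 0, and ∂_2 has invariant factor 2 > 1, so H_1 ≅ Z/2.

(K is a triangulation of the real projective plane RP^2.)

H_1 = Z/2.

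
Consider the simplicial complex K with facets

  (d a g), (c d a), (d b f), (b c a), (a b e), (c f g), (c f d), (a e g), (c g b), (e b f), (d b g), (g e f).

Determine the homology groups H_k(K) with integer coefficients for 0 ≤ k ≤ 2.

Take the total order a < b < c < d < e < f < g on the vertex set. Then K (dimension 2) consists of the simplices:

  0-simplices (7): a, b, c, d, e, f, g
  1-simplices (18): ab, ac, ad, ae, ag, bc, bd, be, bf, bg, cd, cf, cg, df, dg, ef, eg, fg
  2-simplices (12): abc, abe, acd, adg, aeg, bcg, bdf, bdg, bef, cdf, cfg, efg

so the chain groups are C_0 ≅ Z^7, C_1 ≅ Z^18, C_2 ≅ Z^12.

The boundary map ∂_1: C_1 → C_0 maps an edge to its endpoints' difference, ∂[p,q] = q − p.
The 7×18 boundary matrix has rank 6 and Smith normal form diag(1,1,1,1,1,1).

The boundary map ∂_2: C_2 → C_1 acts by ∂[p,q,r] = [q,r] − [p,r] + [p,q]. For instance
  ∂bef = ef − bf + be,
  ∂adg = dg − ag + ad.
This gives a 18×12 integer matrix of rank 12; reducing to Smith normal form yields diagonal entries (1,1,1,1,1,1,1,1,1,1,1,2).

From H_k ≅ ker(∂_k) / im(∂_{k+1}) we obtain:

  H_0: rank C_0 − rank ∂_1 = 7 − 6 = 1, and the invariant factors of ∂_1 are all 1, so H_0 ≅ Z.
  H_1: rank ker ∂_1 − rank ∂_2 = (18 − 6) − 12 = 0, and ∂_2 has invariant factor 2 > 1, so H_1 ≅ Z/2.
  H_2: rank ker ∂_2 − rank ∂_3 = (12 − 12) − 0 = 0, and there is no ∂_3, so H_2 ≅ 0.

(K is a triangulation of the real projective plane RP^2.)

H_0 ≅ Z,  H_1 ≅ Z/2,  H_2 = 0.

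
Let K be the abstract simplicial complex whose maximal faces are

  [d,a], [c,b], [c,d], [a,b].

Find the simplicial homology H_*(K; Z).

Take the total order a < b < c < d on the vertex set. Then K (dimension 1) consists of the simplices:

  0-simplices (4): a, b, c, d
  1-simplices (4): ab, ad, bc, cd

Hence C_0 ≅ Z^4, C_1 ≅ Z^4.

The boundary map ∂_1: C_1 → C_0 maps an edge to its endpoints' difference, ∂[p,q] = q − p.
The resulting 4×4 matrix has rank 3, and its Smith normal form has invariant factors (1,1,1).

Now H_k = ker ∂_k / im ∂_{k+1}, so:

  H_0: rank C_0 − rank ∂_1 = 4 − 3 = 1, and the invariant factors of ∂_1 are all 1, so H_0 = Z.
  H_1: rank ker ∂_1 − rank ∂_2 = (4 − 3) − 0 = 1, and there is no ∂_2, so H_1 = Z.

(K is a triangulation of the circle S^1.)

H_0 = Z,  H_1 = Z.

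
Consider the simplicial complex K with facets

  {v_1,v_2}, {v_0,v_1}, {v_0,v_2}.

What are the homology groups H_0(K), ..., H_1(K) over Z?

Take the total order v_0 < v_1 < v_2 on the vertex set. Then K (dimension 1) consists of the simplices:

  0-simplices (3): [v_0], [v_1], [v_2]
  1-simplices (3): [v_0,v_1], [v_0,v_2], [v_1,v_2]

giving chain groups C_0 ≅ Z^3, C_1 ≅ Z^3.

∂_1: C_1 → C_0 maps an edge to its endpoints' difference, ∂[p,q] = q − p. For instance
  ∂[v_0,v_2] = [v_2] − [v_0].
The resulting 3×3 matrix has rank 2, and its Smith normal form has invariant factors (1,1).

Computing H_k = (kernel of ∂_k) / (image of ∂_{k+1}):

  H_0: rank C_0 − rank ∂_1 = 3 − 2 = 1, and the invariant factors of ∂_1 are all 1, so H_0 = Z.
  H_1: rank ker ∂_1 − rank ∂_2 = (3 − 2) − 0 = 1, and there is no ∂_2, so H_1 = Z.

H_0 ≅ Z,  H_1 ≅ Z.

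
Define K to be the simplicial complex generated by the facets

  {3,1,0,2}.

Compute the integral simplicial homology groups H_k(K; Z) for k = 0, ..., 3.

H_0 = Z,  H_1 = 0,  H_2 = 0,  H_3 = 0.

Take the total order 0 < 1 < 2 < 3 on the vertex set. Then K (dimension 3) consists of the simplices:

  0-simplices (4): [0], [1], [2], [3]
  1-simplices (6): [0,1], [0,2], [0,3], [1,2], [1,3], [2,3]
  2-simplices (4): [0,1,2], [0,1,3], [0,2,3], [1,2,3]
  3-simplices (1): [0,1,2,3]

so the chain groups are C_0 ≅ Z^4, C_1 ≅ Z^6, C_2 ≅ Z^4, C_3 ≅ Z^1.

∂_1: C_1 → C_0 maps an edge to its endpoints' difference, ∂[p,q] = q − p.
This gives a 4×6 integer matrix of rank 3; reducing to Smith normal form yields diagonal entries (1,1,1).

The boundary map ∂_2: C_2 → C_1 acts by ∂[p,q,r] = [q,r] − [p,r] + [p,q]. For instance
  ∂[0,1,3] = [1,3] − [0,3] + [0,1],
  ∂[1,2,3] = [2,3] − [1,3] + [1,2].
The resulting 6×4 matrix has rank 3, and its Smith normal form has invariant factors (1,1,1).

Boundary ∂_3: C_3 → C_2 sends each 3-simplex σ to the alternating sum Σ_i (−1)^i (σ with its i-th vertex removed). For instance
  ∂[0,1,2,3] = [1,2,3] − [0,2,3] + [0,1,3] − [0,1,2].
This gives a 4×1 integer matrix of rank 1; reducing to Smith normal form yields diagonal entries (1).

From H_k ≅ ker(∂_k) / im(∂_{k+1}) we obtain:

  H_0: rank C_0 − rank ∂_1 = 4 − 3 = 1, and the invariant factors of ∂_1 are all 1, so H_0 = Z.
  H_1: rank ker ∂_1 − rank ∂_2 = (6 − 3) − 3 = 0, and the invariant factors of ∂_2 are all 1, so H_1 = 0.
  H_2: rank ker ∂_2 − rank ∂_3 = (4 − 3) − 1 = 0, and the invariant factors of ∂_3 are all 1, so H_2 = 0.
  H_3: rank ker ∂_3 − rank ∂_4 = (1 − 1) − 0 = 0, and there is no ∂_4, so H_3 = 0.

As a check, the Euler characteristic is 4 − 6 + 4 − 1 = 1, which agrees with 1 − 0 + 0 − 0 = 1.
(K is a triangulation of the 3-simplex.)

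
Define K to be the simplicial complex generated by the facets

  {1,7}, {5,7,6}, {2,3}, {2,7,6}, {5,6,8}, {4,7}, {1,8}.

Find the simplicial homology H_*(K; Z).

H_0 = Z,  H_1 = Z,  H_2 = 0.

We work with the vertex ordering 1 < 2 < 3 < 4 < 5 < 6 < 7 < 8. The simplices of K, each written with vertices in increasing order, are:

  0-simplices (8): [1], [2], [3], [4], [5], [6], [7], [8]
  1-simplices (11): [1,7], [1,8], [2,3], [2,6], [2,7], [4,7], [5,6], [5,7], [5,8], [6,7], [6,8]
  2-simplices (3): [2,6,7], [5,6,7], [5,6,8]

Hence C_0 ≅ Z^8, C_1 ≅ Z^11, C_2 ≅ Z^3.

∂_1: C_1 → C_0 maps an edge to its endpoints' difference, ∂[p,q] = q − p. For instance
  ∂[1,8] = [8] − [1].
This gives a 8×11 integer matrix of rank 7; reducing to Smith normal form yields diagonal entries (1,1,1,1,1,1,1).

Boundary ∂_2: C_2 → C_1 sends each 2-simplex [p,q,r] to [q,r] − [p,r] + [p,q]. For instance
  ∂[5,6,7] = [6,7] − [5,7] + [5,6],
  ∂[2,6,7] = [6,7] − [2,7] + [2,6].
The 11×3 boundary matrix has rank 3 and Smith normal form diag(1,1,1).

Computing H_k = (kernel of ∂_k) / (image of ∂_{k+1}):

  H_0: rank C_0 − rank ∂_1 = 8 − 7 = 1, and the invariant factors of ∂_1 are all 1, so H_0 ≅ Z.
  H_1: rank ker ∂_1 − rank ∂_2 = (11 − 7) − 3 = 1, and the invariant factors of ∂_2 are all 1, so H_1 ≅ Z.
  H_2: rank ker ∂_2 − rank ∂_3 = (3 − 3) − 0 = 0, and there is no ∂_3, so H_2 ≅ 0.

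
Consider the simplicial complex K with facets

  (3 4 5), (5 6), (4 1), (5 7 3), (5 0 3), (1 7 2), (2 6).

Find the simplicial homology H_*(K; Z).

H_0 ≅ Z,  H_1 ≅ Z^2,  H_2 = 0.

K has 8 vertices, 13 edges, 4 triangles.
rank ∂_0 = 0, rank ∂_1 = 7 ⇒ b_0 = 8 − 0 − 7 = 1; all invariant factors of ∂_1 are 1 so no torsion. So H_0 = Z.
rank ∂_1 = 7, rank ∂_2 = 4 ⇒ b_1 = 13 − 7 − 4 = 2; all invariant factors of ∂_2 are 1 so no torsion. So H_1 = Z^2.
rank ∂_2 = 4, rank ∂_3 = 0 ⇒ b_2 = 4 − 4 − 0 = 0. So H_2 = 0.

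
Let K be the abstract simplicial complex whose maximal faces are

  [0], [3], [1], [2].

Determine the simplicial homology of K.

H_0 = Z^4.

We work with the vertex ordering 0 < 1 < 2 < 3. The simplices of K, each written with vertices in increasing order, are:

  0-simplices (4): [0], [1], [2], [3]

giving chain groups C_0 ≅ Z^4.

Now H_k = ker ∂_k / im ∂_{k+1}, so:

  H_0: rank C_0 − rank ∂_1 = 4 − 0 = 4, and there is no ∂_1, so H_0 = Z^4.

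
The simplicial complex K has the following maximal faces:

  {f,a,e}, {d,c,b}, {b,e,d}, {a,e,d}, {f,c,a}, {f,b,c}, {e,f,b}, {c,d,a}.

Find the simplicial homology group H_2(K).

We work with the vertex ordering a < b < c < d < e < f. The simplices of K, each written with vertices in increasing order, are:

  0-simplices (6): a, b, c, d, e, f
  1-simplices (12): ac, ad, ae, af, bc, bd, be, bf, cd, cf, de, ef
  2-simplices (8): acd, acf, ade, aef, bcd, bcf, bde, bef

Hence C_0 ≅ Z^6, C_1 ≅ Z^12, C_2 ≅ Z^8.

∂_1: C_1 → C_0 maps an edge to its endpoints' difference, ∂[p,q] = q − p.
The 6×12 boundary matrix has rank 5 and Smith normal form diag(1,1,1,1,1).

The boundary map ∂_2: C_2 → C_1 sends each 2-simplex [p,q,r] to [q,r] − [p,r] + [p,q]. For instance
  ∂acd = cd − ad + ac,
  ∂bde = de − be + bd.
The resulting 12×8 matrix has rank 7, and its Smith normal form has invariant factors (1,1,1,1,1,1,1).

Now H_k = ker ∂_k / im ∂_{k+1}, so:

  H_2: rank ker ∂_2 − rank ∂_3 = (8 − 7) − 0 = 1, and there is no ∂_3, so H_2 = Z.

H_2 ≅ Z.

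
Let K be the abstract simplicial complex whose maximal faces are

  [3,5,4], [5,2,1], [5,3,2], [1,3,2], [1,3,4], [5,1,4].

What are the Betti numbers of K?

Order the vertices as 1 < 2 < 3 < 4 < 5. Listing each simplex with vertices in this order, K has dimension 2 with simplices:

  0-simplices (5): [1], [2], [3], [4], [5]
  1-simplices (9): [1,2], [1,3], [1,4], [1,5], [2,3], [2,5], [3,4], [3,5], [4,5]
  2-simplices (6): [1,2,3], [1,2,5], [1,3,4], [1,4,5], [2,3,5], [3,4,5]

so the chain groups are C_0 ≅ Z^5, C_1 ≅ Z^9, C_2 ≅ Z^6.

∂_1: C_1 → C_0 sends each edge [p,q] (with p < q) to q − p.
This gives a 5×9 integer matrix of rank 4; reducing to Smith normal form yields diagonal entries (1,1,1,1).

∂_2: C_2 → C_1 acts by ∂[p,q,r] = [q,r] − [p,r] + [p,q]. For instance
  ∂[2,3,5] = [3,5] − [2,5] + [2,3],
  ∂[3,4,5] = [4,5] − [3,5] + [3,4].
The 9×6 boundary matrix has rank 5 and Smith normal form diag(1,1,1,1,1).

From H_k ≅ ker(∂_k) / im(∂_{k+1}) we obtain:

  H_0: rank C_0 − rank ∂_1 = 5 − 4 = 1, and the invariant factors of ∂_1 are all 1, so H_0 ≅ Z.
  H_1: rank ker ∂_1 − rank ∂_2 = (9 − 4) − 5 = 0, and the invariant factors of ∂_2 are all 1, so H_1 ≅ 0.
  H_2: rank ker ∂_2 − rank ∂_3 = (6 − 5) − 0 = 1, and there is no ∂_3, so H_2 ≅ Z.

Hence the Betti numbers are b_0 = 1, b_1 = 0, b_2 = 1.

b_0 = 1, b_1 = 0, b_2 = 1.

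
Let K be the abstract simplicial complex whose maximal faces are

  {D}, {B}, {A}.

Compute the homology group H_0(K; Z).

K has 3 vertices.
rank ∂_0 = 0, rank ∂_1 = 0 ⇒ b_0 = 3 − 0 − 0 = 3. So H_0 ≅ Z^3.

H_0 ≅ Z^3.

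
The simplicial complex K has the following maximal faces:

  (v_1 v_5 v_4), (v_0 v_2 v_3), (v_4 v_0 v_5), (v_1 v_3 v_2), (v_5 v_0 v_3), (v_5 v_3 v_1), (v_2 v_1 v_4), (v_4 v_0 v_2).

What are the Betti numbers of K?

b_0 = 1, b_1 = 0, b_2 = 1.

Fix the vertex order v_0 < v_1 < v_2 < v_3 < v_4 < v_5 and write every simplex with vertices in increasing order. Then dim K = 2 and the simplices of K are:

  0-simplices (6): [v_0], [v_1], [v_2], [v_3], [v_4], [v_5]
  1-simplices (12): [v_0,v_2], [v_0,v_3], [v_0,v_4], [v_0,v_5], [v_1,v_2], [v_1,v_3], [v_1,v_4], [v_1,v_5], [v_2,v_3], [v_2,v_4], [v_3,v_5], [v_4,v_5]
  2-simplices (8): [v_0,v_2,v_3], [v_0,v_2,v_4], [v_0,v_3,v_5], [v_0,v_4,v_5], [v_1,v_2,v_3], [v_1,v_2,v_4], [v_1,v_3,v_5], [v_1,v_4,v_5]

Hence C_0 ≅ Z^6, C_1 ≅ Z^12, C_2 ≅ Z^8.

The boundary map ∂_1: C_1 → C_0 is given by ∂[p,q] = [q] − [p].
The 6×12 boundary matrix has rank 5 and Smith normal form diag(1,1,1,1,1).

The boundary map ∂_2: C_2 → C_1 sends each 2-simplex [p,q,r] to [q,r] − [p,r] + [p,q]. For instance
  ∂[v_1,v_2,v_4] = [v_2,v_4] − [v_1,v_4] + [v_1,v_2],
  ∂[v_0,v_2,v_3] = [v_2,v_3] − [v_0,v_3] + [v_0,v_2].
The 12×8 boundary matrix has rank 7 and Smith normal form diag(1,1,1,1,1,1,1).

From H_k ≅ ker(∂_k) / im(∂_{k+1}) we obtain:

  H_0: rank C_0 − rank ∂_1 = 6 − 5 = 1, and the invariant factors of ∂_1 are all 1, so H_0 = Z.
  H_1: rank ker ∂_1 − rank ∂_2 = (12 − 5) − 7 = 0, and the invariant factors of ∂_2 are all 1, so H_1 = 0.
  H_2: rank ker ∂_2 − rank ∂_3 = (8 − 7) − 0 = 1, and there is no ∂_3, so H_2 = Z.

Hence the Betti numbers are b_0 = 1, b_1 = 0, b_2 = 1.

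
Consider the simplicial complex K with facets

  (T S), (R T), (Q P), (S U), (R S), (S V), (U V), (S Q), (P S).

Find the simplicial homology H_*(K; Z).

Order the vertices as P < Q < R < S < T < U < V. Listing each simplex with vertices in this order, K has dimension 1 with simplices:

  0-simplices (7): P, Q, R, S, T, U, V
  1-simplices (9): PQ, PS, QS, RS, RT, ST, SU, SV, UV

giving chain groups C_0 ≅ Z^7, C_1 ≅ Z^9.

Boundary ∂_1: C_1 → C_0 is given by ∂[p,q] = [q] − [p]. For instance
  ∂RS = S − R.
As a 7×9 matrix over Z this has rank 6, with invariant factors (1,1,1,1,1,1).

Reading off H_k = ker ∂_k / im ∂_{k+1}:

  H_0: rank C_0 − rank ∂_1 = 7 − 6 = 1, and the invariant factors of ∂_1 are all 1, so H_0 = Z.
  H_1: rank ker ∂_1 − rank ∂_2 = (9 − 6) − 0 = 3, and there is no ∂_2, so H_1 = Z^3.

As a check, the Euler characteristic is 7 − 9 = -2, which agrees with 1 − 3 = -2.

H_0 ≅ Z,  H_1 ≅ Z^3.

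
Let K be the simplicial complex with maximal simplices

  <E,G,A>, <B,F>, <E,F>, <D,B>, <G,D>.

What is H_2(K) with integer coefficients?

H_2 ≅ 0.

We work with the vertex ordering A < B < D < E < F < G. The simplices of K, each written with vertices in increasing order, are:

  0-simplices (6): A, B, D, E, F, G
  1-simplices (7): AE, AG, BD, BF, DG, EF, EG
  2-simplices (1): AEG

giving chain groups C_0 ≅ Z^6, C_1 ≅ Z^7, C_2 ≅ Z^1.

The boundary map ∂_1: C_1 → C_0 sends each edge [p,q] (with p < q) to q − p. For instance
  ∂DG = G − D.
The resulting 6×7 matrix has rank 5, and its Smith normal form has invariant factors (1,1,1,1,1).

Boundary ∂_2: C_2 → C_1 sends each 2-simplex [p,q,r] to [q,r] − [p,r] + [p,q]. For instance
  ∂AEG = EG − AG + AE.
The resulting 7×1 matrix has rank 1, and its Smith normal form has invariant factors (1).

Now H_k = ker ∂_k / im ∂_{k+1}, so:

  H_2: rank ker ∂_2 − rank ∂_3 = (1 − 1) − 0 = 0, and there is no ∂_3, so H_2 ≅ 0.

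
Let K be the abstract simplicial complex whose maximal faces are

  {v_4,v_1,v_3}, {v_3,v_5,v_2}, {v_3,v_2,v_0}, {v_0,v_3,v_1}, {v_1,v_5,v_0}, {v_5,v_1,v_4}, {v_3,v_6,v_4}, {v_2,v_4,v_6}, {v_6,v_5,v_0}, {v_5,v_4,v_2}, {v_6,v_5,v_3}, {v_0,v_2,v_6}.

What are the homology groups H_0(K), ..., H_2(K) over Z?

Order the vertices as v_0 < v_1 < v_2 < v_3 < v_4 < v_5 < v_6. Listing each simplex with vertices in this order, K has dimension 2 with simplices:

  0-simplices (7): [v_0], [v_1], [v_2], [v_3], [v_4], [v_5], [v_6]
  1-simplices (18): (18 of them)
  2-simplices (12): (12 of them)

Hence C_0 ≅ Z^7, C_1 ≅ Z^18, C_2 ≅ Z^12.

Boundary ∂_1: C_1 → C_0 is given by ∂[p,q] = [q] − [p].
This gives a 7×18 integer matrix of rank 6; reducing to Smith normal form yields diagonal entries (1,1,1,1,1,1).

Boundary ∂_2: C_2 → C_1 acts by ∂[p,q,r] = [q,r] − [p,r] + [p,q]. For instance
  ∂[v_0,v_1,v_5] = [v_1,v_5] − [v_0,v_5] + [v_0,v_1],
  ∂[v_0,v_2,v_3] = [v_2,v_3] − [v_0,v_3] + [v_0,v_2].
The resulting 18×12 matrix has rank 12, and its Smith normal form has invariant factors (1,1,1,1,1,1,1,1,1,1,1,2).

From H_k ≅ ker(∂_k) / im(∂_{k+1}) we obtain:

  H_0: rank C_0 − rank ∂_1 = 7 − 6 = 1, and the invariant factors of ∂_1 are all 1, so H_0 ≅ Z.
  H_1: rank ker ∂_1 − rank ∂_2 = (18 − 6) − 12 = 0, and ∂_2 has invariant factor 2 > 1, so H_1 ≅ Z/2.
  H_2: rank ker ∂_2 − rank ∂_3 = (12 − 12) − 0 = 0, and there is no ∂_3, so H_2 ≅ 0.

As a check, the Euler characteristic is 7 − 18 + 12 = 1, which agrees with 1 − 0 + 0 = 1.

H_0 = Z,  H_1 = Z/2,  H_2 = 0.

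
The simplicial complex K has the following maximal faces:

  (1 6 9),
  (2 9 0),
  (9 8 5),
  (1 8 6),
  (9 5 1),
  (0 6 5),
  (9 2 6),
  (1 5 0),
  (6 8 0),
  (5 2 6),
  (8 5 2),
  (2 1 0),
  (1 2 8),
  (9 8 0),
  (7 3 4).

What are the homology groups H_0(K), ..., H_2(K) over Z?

Order the vertices as 0 < 1 < 2 < 3 < 4 < 5 < 6 < 7 < 8 < 9. Listing each simplex with vertices in this order, K has dimension 2 with simplices:

  0-simplices (10): [0], [1], [2], [3], [4], [5], [6], [7], [8], [9]
  1-simplices (24): (24 of them)
  2-simplices (15): [0,1,2], [0,1,5], [0,2,9], [0,5,6], [0,6,8], [0,8,9], [1,2,8], [1,5,9], [1,6,8], [1,6,9], [2,5,6], [2,5,8], [2,6,9], [3,4,7], [5,8,9]

so the chain groups are C_0 ≅ Z^10, C_1 ≅ Z^24, C_2 ≅ Z^15.

The boundary map ∂_1: C_1 → C_0 is given by ∂[p,q] = [q] − [p].
The 10×24 boundary matrix has rank 8 and Smith normal form diag(1,1,1,1,1,1,1,1).

The boundary map ∂_2: C_2 → C_1 sends each 2-simplex [p,q,r] to [q,r] − [p,r] + [p,q]. For instance
  ∂[3,4,7] = [4,7] − [3,7] + [3,4],
  ∂[0,1,2] = [1,2] − [0,2] + [0,1].
The resulting 24×15 matrix has rank 14, and its Smith normal form has invariant factors (1,1,1,1,1,1,1,1,1,1,1,1,1,1).

Now H_k = ker ∂_k / im ∂_{k+1}, so:

  H_0: rank C_0 − rank ∂_1 = 10 − 8 = 2, and the invariant factors of ∂_1 are all 1, so H_0 = Z^2.
  H_1: rank ker ∂_1 − rank ∂_2 = (24 − 8) − 14 = 2, and the invariant factors of ∂_2 are all 1, so H_1 = Z^2.
  H_2: rank ker ∂_2 − rank ∂_3 = (15 − 14) − 0 = 1, and there is no ∂_3, so H_2 = Z.

As a check, the Euler characteristic is 10 − 24 + 15 = 1, which agrees with 2 − 2 + 1 = 1.

H_0 ≅ Z^2,  H_1 ≅ Z^2,  H_2 ≅ Z.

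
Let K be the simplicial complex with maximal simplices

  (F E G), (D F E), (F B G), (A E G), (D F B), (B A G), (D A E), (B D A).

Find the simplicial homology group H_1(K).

H_1 ≅ 0.

Fix the vertex order A < B < D < E < F < G and write every simplex with vertices in increasing order. Then dim K = 2 and the simplices of K are:

  0-simplices (6): A, B, D, E, F, G
  1-simplices (12): AB, AD, AE, AG, BD, BF, BG, DE, DF, EF, EG, FG
  2-simplices (8): ABD, ABG, ADE, AEG, BDF, BFG, DEF, EFG

giving chain groups C_0 ≅ Z^6, C_1 ≅ Z^12, C_2 ≅ Z^8.

Boundary ∂_1: C_1 → C_0 is given by ∂[p,q] = [q] − [p].
This gives a 6×12 integer matrix of rank 5; reducing to Smith normal form yields diagonal entries (1,1,1,1,1).

The boundary map ∂_2: C_2 → C_1 acts by ∂[p,q,r] = [q,r] − [p,r] + [p,q]. For instance
  ∂EFG = FG − EG + EF,
  ∂BFG = FG − BG + BF.
This gives a 12×8 integer matrix of rank 7; reducing to Smith normal form yields diagonal entries (1,1,1,1,1,1,1).

Reading off H_k = ker ∂_k / im ∂_{k+1}:

  H_1: rank ker ∂_1 − rank ∂_2 = (12 − 5) − 7 = 0, and the invariant factors of ∂_2 are all 1, so H_1 ≅ 0.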